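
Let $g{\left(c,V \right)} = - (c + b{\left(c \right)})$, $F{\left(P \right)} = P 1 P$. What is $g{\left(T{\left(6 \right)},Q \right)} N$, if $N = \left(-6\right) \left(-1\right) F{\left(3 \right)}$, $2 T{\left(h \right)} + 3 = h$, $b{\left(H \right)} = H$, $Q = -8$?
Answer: $-162$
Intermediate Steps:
$T{\left(h \right)} = - \frac{3}{2} + \frac{h}{2}$
$F{\left(P \right)} = P^{2}$ ($F{\left(P \right)} = P P = P^{2}$)
$g{\left(c,V \right)} = - 2 c$ ($g{\left(c,V \right)} = - (c + c) = - 2 c$)
$N = 54$ ($N = \left(-6\right) \left(-1\right) 3^{2} = 6 \cdot 9 = 54$)
$g{\left(T{\left(6 \right)},Q \right)} N = - 2 \left(- \frac{3}{2} + \frac{1}{2} \cdot 6\right) 54 = - 2 \left(- \frac{3}{2} + 3\right) 54 = \left(-2\right) \frac{3}{2} \cdot 54 = \left(-3\right) 54 = -162$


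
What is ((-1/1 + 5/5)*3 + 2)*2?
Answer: 4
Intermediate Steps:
((-1/1 + 5/5)*3 + 2)*2 = ((-1*1 + 5*(⅕))*3 + 2)*2 = ((-1 + 1)*3 + 2)*2 = (0*3 + 2)*2 = (0 + 2)*2 = 2*2 = 4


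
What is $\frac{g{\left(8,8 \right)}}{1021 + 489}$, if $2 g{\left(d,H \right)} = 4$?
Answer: $\frac{1}{755} \approx 0.0013245$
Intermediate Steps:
$g{\left(d,H \right)} = 2$ ($g{\left(d,H \right)} = \frac{1}{2} \cdot 4 = 2$)
$\frac{g{\left(8,8 \right)}}{1021 + 489} = \frac{1}{1021 + 489} \cdot 2 = \frac{1}{1510} \cdot 2 = \frac{1}{755}$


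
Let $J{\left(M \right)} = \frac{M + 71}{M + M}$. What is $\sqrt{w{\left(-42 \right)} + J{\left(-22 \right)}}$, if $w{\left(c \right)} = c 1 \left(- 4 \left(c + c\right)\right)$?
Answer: $\frac{7 i \sqrt{139403}}{22} \approx 118.8 i$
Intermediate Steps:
$J{\left(M \right)} = \frac{71 + M}{2 M}$
$w{\left(c \right)} = - 8 c^{2}$ ($w{\left(c \right)} = c \left(- 4 \cdot 2 c\right) = c \left(- 8 c\right) = - 8 c^{2}$)
$\sqrt{w{\left(-42 \right)} + J{\left(-22 \right)}} = \sqrt{- 8 \left(-42\right)^{2} + \frac{71 - 22}{2 \left(-22\right)}} = \sqrt{\left(-8\right) 1764 + \frac{1}{2} \left(- \frac{1}{22}\right) 49} = \sqrt{-14112 - \frac{49}{44}} = \sqrt{- \frac{620977}{44}} = \frac{7 i \sqrt{139403}}{22}$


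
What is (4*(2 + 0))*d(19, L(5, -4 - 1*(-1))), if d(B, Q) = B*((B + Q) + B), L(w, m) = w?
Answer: 6536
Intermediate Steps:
d(B, Q) = B*(Q + 2*B)
(4*(2 + 0))*d(19, L(5, -4 - 1*(-1))) = (4*(2 + 0))*(19*(5 + 2*19)) = (4*2)*(19*(5 + 38)) = 8*(19*43) = 8*817 = 6536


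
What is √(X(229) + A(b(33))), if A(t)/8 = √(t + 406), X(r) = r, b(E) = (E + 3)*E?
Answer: √(229 + 8*√1594) ≈ 23.418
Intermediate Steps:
b(E) = E*(3 + E) (b(E) = (3 + E)*E = E*(3 + E))
A(t) = 8*√(406 + t) (A(t) = 8*√(t + 406) = 8*√(406 + t))
√(X(229) + A(b(33))) = √(229 + 8*√(406 + 33*(3 + 33))) = √(229 + 8*√(406 + 33*36)) = √(229 + 8*√(406 + 1188)) = √(229 + 8*√1594)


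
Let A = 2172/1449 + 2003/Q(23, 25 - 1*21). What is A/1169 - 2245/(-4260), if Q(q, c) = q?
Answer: 96657349/160354068 ≈ 0.60277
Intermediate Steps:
A = 42787/483 (A = 2172/1449 + 2003/23 = 2172*(1/1449) + 2003*(1/23) = 724/483 + 2003/23 = 42787/483 ≈ 88.586)
A/1169 - 2245/(-4260) = (42787/483)/1169 - 2245/(-4260) = (42787/483)*(1/1169) - 2245*(-1/4260) = 42787/564627 + 449/852 = 96657349/160354068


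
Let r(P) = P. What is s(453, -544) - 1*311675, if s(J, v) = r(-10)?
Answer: -311685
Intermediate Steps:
s(J, v) = -10
s(453, -544) - 1*311675 = -10 - 1*311675 = -10 - 311675 = -311685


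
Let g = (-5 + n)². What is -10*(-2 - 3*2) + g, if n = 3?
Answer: 84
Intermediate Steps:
g = 4 (g = (-5 + 3)² = (-2)² = 4)
-10*(-2 - 3*2) + g = -10*(-2 - 3*2) + 4 = -10*(-2 - 6) + 4 = -10*(-8) + 4 = 80 + 4 = 84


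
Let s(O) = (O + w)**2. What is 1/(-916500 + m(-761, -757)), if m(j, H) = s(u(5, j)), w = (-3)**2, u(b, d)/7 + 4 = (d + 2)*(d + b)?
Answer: 1/16133146942381 ≈ 6.1984e-14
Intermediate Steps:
u(b, d) = -28 + 7*(2 + d)*(b + d) (u(b, d) = -28 + 7*((d + 2)*(d + b)) = -28 + 7*((2 + d)*(b + d)) = -28 + 7*(2 + d)*(b + d))
w = 9
s(O) = (9 + O)**2 (s(O) = (O + 9)**2 = (9 + O)**2)
m(j, H) = (51 + 7*j**2 + 49*j)**2 (m(j, H) = (9 + (-28 + 7*j**2 + 14*5 + 14*j + 7*5*j))**2 = (9 + (-28 + 7*j**2 + 70 + 14*j + 35*j))**2 = (9 + (42 + 7*j**2 + 49*j))**2 = (51 + 7*j**2 + 49*j)**2)
1/(-916500 + m(-761, -757)) = 1/(-916500 + (51 + 7*(-761)**2 + 49*(-761))**2) = 1/(-916500 + (51 + 7*579121 - 37289)**2) = 1/(-916500 + (51 + 4053847 - 37289)**2) = 1/(-916500 + 4016609**2) = 1/(-916500 + 16133147858881) = 1/16133146942381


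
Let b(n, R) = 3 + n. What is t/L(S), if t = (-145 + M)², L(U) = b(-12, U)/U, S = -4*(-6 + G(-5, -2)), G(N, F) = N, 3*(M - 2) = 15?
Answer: -93104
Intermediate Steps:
M = 7 (M = 2 + (⅓)*15 = 2 + 5 = 7)
S = 44 (S = -4*(-6 - 5) = -4*(-11) = 44)
L(U) = -9/U (L(U) = (3 - 12)/U = -9/U)
t = 19044 (t = (-145 + 7)² = (-138)² = 19044)
t/L(S) = 19044/((-9/44)) = 19044/((-9*1/44)) = 19044/(-9/44) = 19044*(-44/9) = -93104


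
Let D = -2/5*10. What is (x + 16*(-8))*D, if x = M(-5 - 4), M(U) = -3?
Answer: 524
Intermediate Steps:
x = -3
D = -4 (D = -2*⅕*10 = -⅖*10 = -4)
(x + 16*(-8))*D = (-3 + 16*(-8))*(-4) = (-3 - 128)*(-4) = -131*(-4) = 524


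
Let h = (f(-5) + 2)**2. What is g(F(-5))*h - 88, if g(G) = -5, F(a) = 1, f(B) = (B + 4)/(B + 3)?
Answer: -477/4 ≈ -119.25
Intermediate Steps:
f(B) = (4 + B)/(3 + B)
h = 25/4 (h = ((4 - 5)/(3 - 5) + 2)**2 = (-1/(-2) + 2)**2 = (-1/2*(-1) + 2)**2 = (1/2 + 2)**2 = (5/2)**2 = 25/4 ≈ 6.2500)
g(F(-5))*h - 88 = -5*25/4 - 88 = -125/4 - 88 = -477/4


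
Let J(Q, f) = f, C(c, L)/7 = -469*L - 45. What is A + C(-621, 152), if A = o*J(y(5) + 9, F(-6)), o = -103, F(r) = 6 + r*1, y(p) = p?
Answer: -499331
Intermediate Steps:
C(c, L) = -315 - 3283*L (C(c, L) = 7*(-469*L - 45) = 7*(-45 - 469*L) = -315 - 3283*L)
F(r) = 6 + r
A = 0 (A = -103*(6 - 6) = -103*0 = 0)
A + C(-621, 152) = 0 + (-315 - 3283*152) = 0 + (-315 - 499016) = 0 - 499331 = -499331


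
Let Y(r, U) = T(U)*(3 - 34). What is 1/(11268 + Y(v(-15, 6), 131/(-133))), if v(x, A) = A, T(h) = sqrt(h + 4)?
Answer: 1498644/16886335231 + 31*sqrt(53333)/16886335231 ≈ 8.9173e-5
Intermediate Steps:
T(h) = sqrt(4 + h)
Y(r, U) = -31*sqrt(4 + U) (Y(r, U) = sqrt(4 + U)*(3 - 34) = sqrt(4 + U)*(-31) = -31*sqrt(4 + U))
1/(11268 + Y(v(-15, 6), 131/(-133))) = 1/(11268 - 31*sqrt(4 + 131/(-133))) = 1/(11268 - 31*sqrt(4 + 131*(-1/133))) = 1/(11268 - 31*sqrt(4 - 131/133)) = 1/(11268 - 31*sqrt(53333)/133)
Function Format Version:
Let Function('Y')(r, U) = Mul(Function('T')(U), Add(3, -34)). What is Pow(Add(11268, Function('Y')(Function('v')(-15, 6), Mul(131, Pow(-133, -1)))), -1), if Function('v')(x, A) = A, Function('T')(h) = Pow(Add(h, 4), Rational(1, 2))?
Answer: Add(Rational(1498644, 16886335231), Mul(Rational(31, 16886335231), Pow(53333, Rational(1, 2)))) ≈ 8.9173e-5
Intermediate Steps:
Function('T')(h) = Pow(Add(4, h), Rational(1, 2))
Function('Y')(r, U) = Mul(-31, Pow(Add(4, U), Rational(1, 2))) (Function('Y')(r, U) = Mul(Pow(Add(4, U), Rational(1, 2)), Add(3, -34)) = Mul(Pow(Add(4, U), Rational(1, 2)), -31) = Mul(-31, Pow(Add(4, U), Rational(1, 2))))
Pow(Add(11268, Function('Y')(Function('v')(-15, 6), Mul(131, Pow(-133, -1)))), -1) = Pow(Add(11268, Mul(-31, Pow(Add(4, Mul(131, Pow(-133, -1))), Rational(1, 2)))), -1) = Pow(Add(11268, Mul(-31, Pow(Add(4, Mul(131, Rational(-1, 133))), Rational(1, 2)))), -1) = Pow(Add(11268, Mul(-31, Pow(Add(4, Rational(-131, 133)), Rational(1, 2)))), -1) = Pow(Add(11268, Mul(-31, Pow(Rational(401, 133), Rational(1, 2)))), -1) = Pow(Add(11268, Mul(-31, Mul(Rational(1, 133), Pow(53333, Rational(1, 2))))), -1) = Pow(Add(11268, Mul(Rational(-31, 133), Pow(53333, Rational(1, 2)))), -1)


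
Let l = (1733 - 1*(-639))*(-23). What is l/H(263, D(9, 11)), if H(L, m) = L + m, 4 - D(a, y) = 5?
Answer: -27278/131 ≈ -208.23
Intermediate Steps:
D(a, y) = -1 (D(a, y) = 4 - 1*5 = 4 - 5 = -1)
l = -54556 (l = (1733 + 639)*(-23) = 2372*(-23) = -54556)
l/H(263, D(9, 11)) = -54556/(263 - 1) = -54556/262 = -54556*1/262 = -27278/131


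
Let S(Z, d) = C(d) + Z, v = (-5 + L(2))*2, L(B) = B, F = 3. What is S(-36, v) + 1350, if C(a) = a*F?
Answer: 1296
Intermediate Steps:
C(a) = 3*a (C(a) = a*3 = 3*a)
v = -6 (v = (-5 + 2)*2 = -3*2 = -6)
S(Z, d) = Z + 3*d (S(Z, d) = 3*d + Z = Z + 3*d)
S(-36, v) + 1350 = (-36 + 3*(-6)) + 1350 = (-36 - 18) + 1350 = -54 + 1350 = 1296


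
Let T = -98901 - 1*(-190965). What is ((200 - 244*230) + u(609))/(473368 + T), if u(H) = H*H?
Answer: 314961/565432 ≈ 0.55703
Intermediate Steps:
u(H) = H**2
T = 92064 (T = -98901 + 190965 = 92064)
((200 - 244*230) + u(609))/(473368 + T) = ((200 - 244*230) + 609**2)/(473368 + 92064) = ((200 - 56120) + 370881)/565432 = (-55920 + 370881)*(1/565432) = 314961*(1/565432) = 314961/565432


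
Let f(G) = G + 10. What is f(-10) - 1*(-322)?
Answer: 322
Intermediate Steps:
f(G) = 10 + G
f(-10) - 1*(-322) = (10 - 10) - 1*(-322) = 0 + 322 = 322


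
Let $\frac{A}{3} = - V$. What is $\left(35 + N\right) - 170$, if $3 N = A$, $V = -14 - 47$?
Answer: $-74$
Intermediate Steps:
$V = -61$
$A = 183$ ($A = 3 \left(\left(-1\right) \left(-61\right)\right) = 3 \cdot 61 = 183$)
$N = 61$ ($N = \frac{1}{3} \cdot 183 = 61$)
$\left(35 + N\right) - 170 = \left(35 + 61\right) - 170 = 96 - 170 = -74$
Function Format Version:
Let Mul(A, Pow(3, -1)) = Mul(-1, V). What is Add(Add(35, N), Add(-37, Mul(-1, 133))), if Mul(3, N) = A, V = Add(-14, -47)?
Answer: -74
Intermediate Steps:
V = -61
A = 183 (A = Mul(3, Mul(-1, -61)) = Mul(3, 61) = 183)
N = 61 (N = Mul(Rational(1, 3), 183) = 61)
Add(Add(35, N), Add(-37, Mul(-1, 133))) = Add(Add(35, 61), Add(-37, Mul(-1, 133))) = Add(96, Add(-37, -133)) = Add(96, -170) = -74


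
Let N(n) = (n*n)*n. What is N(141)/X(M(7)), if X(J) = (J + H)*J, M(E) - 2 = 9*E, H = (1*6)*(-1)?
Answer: 2803221/3835 ≈ 730.96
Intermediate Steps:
H = -6 (H = 6*(-1) = -6)
M(E) = 2 + 9*E
N(n) = n³ (N(n) = n²*n = n³)
X(J) = J*(-6 + J) (X(J) = (J - 6)*J = (-6 + J)*J = J*(-6 + J))
N(141)/X(M(7)) = 141³/(((2 + 9*7)*(-6 + (2 + 9*7)))) = 2803221/(((2 + 63)*(-6 + (2 + 63)))) = 2803221/((65*(-6 + 65))) = 2803221/((65*59)) = 2803221/3835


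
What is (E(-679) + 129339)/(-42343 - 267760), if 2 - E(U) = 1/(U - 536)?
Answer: -157149316/376775145 ≈ -0.41709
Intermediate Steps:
E(U) = 2 - 1/(-536 + U) (E(U) = 2 - 1/(U - 536) = 2 - 1/(-536 + U))
(E(-679) + 129339)/(-42343 - 267760) = ((-1073 + 2*(-679))/(-536 - 679) + 129339)/(-42343 - 267760) = ((-1073 - 1358)/(-1215) + 129339)/(-310103) = (-1/1215*(-2431) + 129339)*(-1/310103) = (2431/1215 + 129339)*(-1/310103) = (157149316/1215)*(-1/310103) = -157149316/376775145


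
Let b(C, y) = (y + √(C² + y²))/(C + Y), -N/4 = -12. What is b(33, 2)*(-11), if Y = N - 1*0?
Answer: -22/81 - 11*√1093/81 ≈ -4.7613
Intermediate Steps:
N = 48 (N = -4*(-12) = 48)
Y = 48 (Y = 48 - 1*0 = 48 + 0 = 48)
b(C, y) = (y + √(C² + y²))/(48 + C) (b(C, y) = (y + √(C² + y²))/(C + 48) = (y + √(C² + y²))/(48 + C))
b(33, 2)*(-11) = ((2 + √(33² + 2²))/(48 + 33))*(-11) = ((2 + √(1089 + 4))/81)*(-11) = ((2 + √1093)/81)*(-11) = (2/81 + √1093/81)*(-11) = -22/81 - 11*√1093/81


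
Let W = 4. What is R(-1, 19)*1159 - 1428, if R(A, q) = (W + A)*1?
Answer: 2049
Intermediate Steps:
R(A, q) = 4 + A (R(A, q) = (4 + A)*1 = 4 + A)
R(-1, 19)*1159 - 1428 = (4 - 1)*1159 - 1428 = 3*1159 - 1428 = 3477 - 1428 = 2049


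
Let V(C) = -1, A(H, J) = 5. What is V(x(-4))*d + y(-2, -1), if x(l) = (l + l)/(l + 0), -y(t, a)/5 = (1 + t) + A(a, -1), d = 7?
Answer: -27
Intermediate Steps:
y(t, a) = -30 - 5*t (y(t, a) = -5*((1 + t) + 5) = -5*(6 + t) = -30 - 5*t)
x(l) = 2 (x(l) = (2*l)/l = 2)
V(x(-4))*d + y(-2, -1) = -1*7 + (-30 - 5*(-2)) = -7 + (-30 + 10) = -7 - 20 = -27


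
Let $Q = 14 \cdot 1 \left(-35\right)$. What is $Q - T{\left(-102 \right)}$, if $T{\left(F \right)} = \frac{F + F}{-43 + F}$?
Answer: $- \frac{71254}{145} \approx -491.41$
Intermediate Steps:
$T{\left(F \right)} = \frac{2 F}{-43 + F}$
$Q = -490$ ($Q = 14 \left(-35\right) = -490$)
$Q - T{\left(-102 \right)} = -490 - 2 \left(-102\right) \frac{1}{-43 - 102} = -490 - 2 \left(-102\right) \frac{1}{-145} = -490 - 2 \left(-102\right) \left(- \frac{1}{145}\right) = -490 - \frac{204}{145} = - \frac{71254}{145}$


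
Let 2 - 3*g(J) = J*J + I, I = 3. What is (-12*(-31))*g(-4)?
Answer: -2108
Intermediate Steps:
g(J) = -⅓ - J²/3 (g(J) = ⅔ - (J*J + 3)/3 = ⅔ - (J² + 3)/3 = ⅔ - (3 + J²)/3 = ⅔ + (-1 - J²/3) = -⅓ - J²/3)
(-12*(-31))*g(-4) = (-12*(-31))*(-⅓ - ⅓*(-4)²) = 372*(-⅓ - ⅓*16) = 372*(-⅓ - 16/3) = 372*(-17/3) = -2108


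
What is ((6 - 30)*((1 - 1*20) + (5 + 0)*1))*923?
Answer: 310128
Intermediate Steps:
((6 - 30)*((1 - 1*20) + (5 + 0)*1))*923 = -24*((1 - 20) + 5*1)*923 = -24*(-19 + 5)*923 = -24*(-14)*923 = 336*923 = 310128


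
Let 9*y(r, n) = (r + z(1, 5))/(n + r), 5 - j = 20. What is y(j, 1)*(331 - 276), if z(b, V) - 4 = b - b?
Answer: 605/126 ≈ 4.8016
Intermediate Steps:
j = -15 (j = 5 - 1*20 = 5 - 20 = -15)
z(b, V) = 4 (z(b, V) = 4 + (b - b) = 4 + 0 = 4)
y(r, n) = (4 + r)/(9*(n + r)) (y(r, n) = ((r + 4)/(n + r))/9 = ((4 + r)/(n + r))/9 = (4 + r)/(9*(n + r)))
y(j, 1)*(331 - 276) = ((4 - 15)/(9*(1 - 15)))*(331 - 276) = ((1/9)*(-11)/(-14))*55 = ((1/9)*(-1/14)*(-11))*55 = (11/126)*55 = 605/126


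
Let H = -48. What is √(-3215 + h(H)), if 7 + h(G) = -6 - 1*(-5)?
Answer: I*√3223 ≈ 56.771*I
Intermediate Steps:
h(G) = -8 (h(G) = -7 + (-6 - 1*(-5)) = -7 + (-6 + 5) = -7 - 1 = -8)
√(-3215 + h(H)) = √(-3215 - 8) = √(-3223) = I*√3223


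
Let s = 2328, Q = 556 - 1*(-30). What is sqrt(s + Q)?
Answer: sqrt(2914) ≈ 53.981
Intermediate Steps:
Q = 586 (Q = 556 + 30 = 586)
sqrt(s + Q) = sqrt(2328 + 586) = sqrt(2914)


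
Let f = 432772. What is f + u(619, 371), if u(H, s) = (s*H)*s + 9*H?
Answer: 85638122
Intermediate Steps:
u(H, s) = 9*H + H*s² (u(H, s) = (H*s)*s + 9*H = H*s² + 9*H = 9*H + H*s²)
f + u(619, 371) = 432772 + 619*(9 + 371²) = 432772 + 619*(9 + 137641) = 432772 + 619*137650 = 432772 + 85205350 = 85638122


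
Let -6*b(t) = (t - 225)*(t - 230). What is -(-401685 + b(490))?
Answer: 1239505/3 ≈ 4.1317e+5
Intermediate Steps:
b(t) = -(-230 + t)*(-225 + t)/6 (b(t) = -(t - 225)*(t - 230)/6 = -(-225 + t)*(-230 + t)/6 = -(-230 + t)*(-225 + t)/6)
-(-401685 + b(490)) = -(-401685 + (-8625 - ⅙*490² + (455/6)*490)) = -(-401685 + (-8625 - ⅙*240100 + 111475/3)) = -(-401685 + (-8625 - 120050/3 + 111475/3)) = -(-401685 - 34450/3) = -1*(-1239505/3) = 1239505/3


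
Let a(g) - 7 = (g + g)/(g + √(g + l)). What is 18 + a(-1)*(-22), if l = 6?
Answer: -125 + 11*√5 ≈ -100.40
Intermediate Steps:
a(g) = 7 + 2*g/(g + √(6 + g)) (a(g) = 7 + (g + g)/(g + √(g + 6)) = 7 + (2*g)/(g + √(6 + g)) = 7 + 2*g/(g + √(6 + g)))
18 + a(-1)*(-22) = 18 + ((7*√(6 - 1) + 9*(-1))/(-1 + √(6 - 1)))*(-22) = 18 + ((7*√5 - 9)/(-1 + √5))*(-22) = 18 + ((-9 + 7*√5)/(-1 + √5))*(-22) = 18 - 22*(-9 + 7*√5)/(-1 + √5)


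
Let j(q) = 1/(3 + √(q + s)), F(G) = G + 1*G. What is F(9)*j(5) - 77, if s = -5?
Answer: -71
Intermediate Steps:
F(G) = 2*G (F(G) = G + G = 2*G)
j(q) = 1/(3 + √(-5 + q)) (j(q) = 1/(3 + √(q - 5)) = 1/(3 + √(-5 + q)))
F(9)*j(5) - 77 = (2*9)/(3 + √(-5 + 5)) - 77 = 18/(3 + √0) - 77 = 18/(3 + 0) - 77 = 18/3 - 77 = 18*(⅓) - 77 = 6 - 77 = -71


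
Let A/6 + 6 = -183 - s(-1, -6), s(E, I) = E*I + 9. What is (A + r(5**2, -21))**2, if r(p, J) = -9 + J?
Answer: 1572516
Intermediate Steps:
s(E, I) = 9 + E*I
A = -1224 (A = -36 + 6*(-183 - (9 - 1*(-6))) = -36 + 6*(-183 - (9 + 6)) = -36 + 6*(-183 - 1*15) = -36 + 6*(-183 - 15) = -36 + 6*(-198) = -36 - 1188 = -1224)
(A + r(5**2, -21))**2 = (-1224 + (-9 - 21))**2 = (-1224 - 30)**2 = (-1254)**2 = 1572516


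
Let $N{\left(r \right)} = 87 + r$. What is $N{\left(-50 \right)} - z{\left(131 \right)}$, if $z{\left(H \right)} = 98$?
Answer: $-61$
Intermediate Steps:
$N{\left(-50 \right)} - z{\left(131 \right)} = \left(87 - 50\right) - 98 = 37 - 98 = -61$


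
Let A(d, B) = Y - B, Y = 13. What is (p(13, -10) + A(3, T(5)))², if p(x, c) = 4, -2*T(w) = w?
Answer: 1521/4 ≈ 380.25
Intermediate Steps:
T(w) = -w/2
A(d, B) = 13 - B
(p(13, -10) + A(3, T(5)))² = (4 + (13 - (-1)*5/2))² = (4 + (13 - 1*(-5/2)))² = (4 + (13 + 5/2))² = (4 + 31/2)² = (39/2)² = 1521/4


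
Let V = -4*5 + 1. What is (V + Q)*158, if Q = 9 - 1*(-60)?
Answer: 7900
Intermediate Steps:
Q = 69 (Q = 9 + 60 = 69)
V = -19 (V = -20 + 1 = -19)
(V + Q)*158 = (-19 + 69)*158 = 50*158 = 7900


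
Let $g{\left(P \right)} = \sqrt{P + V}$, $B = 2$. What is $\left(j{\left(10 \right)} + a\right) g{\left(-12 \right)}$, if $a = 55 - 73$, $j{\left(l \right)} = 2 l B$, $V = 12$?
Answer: $0$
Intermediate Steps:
$j{\left(l \right)} = 4 l$ ($j{\left(l \right)} = 2 l 2 = 4 l$)
$a = -18$
$g{\left(P \right)} = \sqrt{12 + P}$ ($g{\left(P \right)} = \sqrt{P + 12} = \sqrt{12 + P}$)
$\left(j{\left(10 \right)} + a\right) g{\left(-12 \right)} = \left(4 \cdot 10 - 18\right) \sqrt{12 - 12} = \left(40 - 18\right) \sqrt{0} = 22 \cdot 0 = 0$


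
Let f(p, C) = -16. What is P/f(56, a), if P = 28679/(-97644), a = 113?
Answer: 28679/1562304 ≈ 0.018357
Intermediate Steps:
P = -28679/97644 (P = 28679*(-1/97644) = -28679/97644 ≈ -0.29371)
P/f(56, a) = -28679/97644/(-16) = -28679/97644*(-1/16) = 28679/1562304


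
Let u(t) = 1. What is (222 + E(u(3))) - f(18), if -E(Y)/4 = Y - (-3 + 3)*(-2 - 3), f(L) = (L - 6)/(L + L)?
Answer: 653/3 ≈ 217.67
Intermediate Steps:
f(L) = (-6 + L)/(2*L) (f(L) = (-6 + L)/((2*L)) = (-6 + L)*(1/(2*L)) = (-6 + L)/(2*L))
E(Y) = -4*Y (E(Y) = -4*(Y - (-3 + 3)*(-2 - 3)) = -4*(Y - 0*(-5)) = -4*(Y - 1*0) = -4*(Y + 0) = -4*Y)
(222 + E(u(3))) - f(18) = (222 - 4*1) - (-6 + 18)/(2*18) = (222 - 4) - 12/(2*18) = 218 - 1*⅓ = 218 - ⅓ = 653/3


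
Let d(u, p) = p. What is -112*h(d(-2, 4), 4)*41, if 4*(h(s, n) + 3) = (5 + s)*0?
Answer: 13776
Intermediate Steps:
h(s, n) = -3 (h(s, n) = -3 + ((5 + s)*0)/4 = -3 + (¼)*0 = -3 + 0 = -3)
-112*h(d(-2, 4), 4)*41 = -112*(-3)*41 = 336*41 = 13776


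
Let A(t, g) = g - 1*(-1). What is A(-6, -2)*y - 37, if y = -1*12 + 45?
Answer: -70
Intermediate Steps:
A(t, g) = 1 + g (A(t, g) = g + 1 = 1 + g)
y = 33 (y = -12 + 45 = 33)
A(-6, -2)*y - 37 = (1 - 2)*33 - 37 = -1*33 - 37 = -33 - 37 = -70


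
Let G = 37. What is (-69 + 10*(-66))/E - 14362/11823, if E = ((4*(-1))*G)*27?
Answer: -1806355/1749804 ≈ -1.0323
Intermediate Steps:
E = -3996 (E = ((4*(-1))*37)*27 = -4*37*27 = -148*27 = -3996)
(-69 + 10*(-66))/E - 14362/11823 = (-69 + 10*(-66))/(-3996) - 14362/11823 = (-69 - 660)*(-1/3996) - 14362*1/11823 = -729*(-1/3996) - 14362/11823 = 27/148 - 14362/11823 = -1806355/1749804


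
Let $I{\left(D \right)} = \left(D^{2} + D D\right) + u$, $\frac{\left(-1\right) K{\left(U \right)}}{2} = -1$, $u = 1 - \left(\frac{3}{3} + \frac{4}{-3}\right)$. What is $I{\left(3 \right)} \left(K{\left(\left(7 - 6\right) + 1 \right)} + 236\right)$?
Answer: $\frac{13804}{3} \approx 4601.3$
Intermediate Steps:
$u = \frac{4}{3}$ ($u = 1 - \left(3 \cdot \frac{1}{3} + 4 \left(- \frac{1}{3}\right)\right) = 1 - \left(1 - \frac{4}{3}\right) = 1 - - \frac{1}{3} = 1 + \frac{1}{3} = \frac{4}{3} \approx 1.3333$)
$K{\left(U \right)} = 2$ ($K{\left(U \right)} = \left(-2\right) \left(-1\right) = 2$)
$I{\left(D \right)} = \frac{4}{3} + 2 D^{2}$ ($I{\left(D \right)} = \left(D^{2} + D D\right) + \frac{4}{3} = \left(D^{2} + D^{2}\right) + \frac{4}{3} = 2 D^{2} + \frac{4}{3} = \frac{4}{3} + 2 D^{2}$)
$I{\left(3 \right)} \left(K{\left(\left(7 - 6\right) + 1 \right)} + 236\right) = \left(\frac{4}{3} + 2 \cdot 3^{2}\right) \left(2 + 236\right) = \left(\frac{4}{3} + 2 \cdot 9\right) 238 = \left(\frac{4}{3} + 18\right) 238 = \frac{58}{3} \cdot 238 = \frac{13804}{3}$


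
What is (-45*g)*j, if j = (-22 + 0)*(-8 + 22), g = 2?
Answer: 27720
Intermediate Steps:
j = -308 (j = -22*14 = -308)
(-45*g)*j = -45*2*(-308) = -90*(-308) = 27720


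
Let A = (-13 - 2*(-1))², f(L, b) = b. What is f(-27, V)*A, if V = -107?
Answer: -12947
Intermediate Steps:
A = 121 (A = (-13 + 2)² = (-11)² = 121)
f(-27, V)*A = -107*121 = -12947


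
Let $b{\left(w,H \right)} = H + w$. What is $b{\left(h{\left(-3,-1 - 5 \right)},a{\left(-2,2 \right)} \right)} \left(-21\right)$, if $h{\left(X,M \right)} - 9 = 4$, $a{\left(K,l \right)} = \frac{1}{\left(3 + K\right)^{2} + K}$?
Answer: $-252$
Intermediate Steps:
$a{\left(K,l \right)} = \frac{1}{K + \left(3 + K\right)^{2}}$
$h{\left(X,M \right)} = 13$ ($h{\left(X,M \right)} = 9 + 4 = 13$)
$b{\left(h{\left(-3,-1 - 5 \right)},a{\left(-2,2 \right)} \right)} \left(-21\right) = \left(\frac{1}{-2 + \left(3 - 2\right)^{2}} + 13\right) \left(-21\right) = \left(\frac{1}{-2 + 1^{2}} + 13\right) \left(-21\right) = \left(\frac{1}{-2 + 1} + 13\right) \left(-21\right) = \left(\frac{1}{-1} + 13\right) \left(-21\right) = \left(-1 + 13\right) \left(-21\right) = 12 \left(-21\right) = -252$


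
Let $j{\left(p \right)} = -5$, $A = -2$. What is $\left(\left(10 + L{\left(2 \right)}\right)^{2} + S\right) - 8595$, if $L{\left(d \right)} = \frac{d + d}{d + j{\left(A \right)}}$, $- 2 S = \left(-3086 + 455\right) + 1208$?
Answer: $- \frac{140551}{18} \approx -7808.4$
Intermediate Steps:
$S = \frac{1423}{2}$ ($S = - \frac{\left(-3086 + 455\right) + 1208}{2} = - \frac{-2631 + 1208}{2} = \left(- \frac{1}{2}\right) \left(-1423\right) = \frac{1423}{2} \approx 711.5$)
$L{\left(d \right)} = \frac{2 d}{-5 + d}$ ($L{\left(d \right)} = \frac{d + d}{d - 5} = \frac{2 d}{-5 + d}$)
$\left(\left(10 + L{\left(2 \right)}\right)^{2} + S\right) - 8595 = \left(\left(10 + 2 \cdot 2 \frac{1}{-5 + 2}\right)^{2} + \frac{1423}{2}\right) - 8595 = \left(\left(10 + 2 \cdot 2 \frac{1}{-3}\right)^{2} + \frac{1423}{2}\right) - 8595 = \left(\left(10 + 2 \cdot 2 \left(- \frac{1}{3}\right)\right)^{2} + \frac{1423}{2}\right) - 8595 = \left(\left(10 - \frac{4}{3}\right)^{2} + \frac{1423}{2}\right) - 8595 = \left(\left(\frac{26}{3}\right)^{2} + \frac{1423}{2}\right) - 8595 = \left(\frac{676}{9} + \frac{1423}{2}\right) - 8595 = \frac{14159}{18} - 8595 = - \frac{140551}{18}$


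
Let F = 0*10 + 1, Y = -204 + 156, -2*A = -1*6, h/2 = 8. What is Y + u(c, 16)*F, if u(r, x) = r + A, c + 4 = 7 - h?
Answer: -58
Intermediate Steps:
h = 16 (h = 2*8 = 16)
c = -13 (c = -4 + (7 - 1*16) = -4 + (7 - 16) = -4 - 9 = -13)
A = 3 (A = -(-1)*6/2 = -½*(-6) = 3)
Y = -48
u(r, x) = 3 + r (u(r, x) = r + 3 = 3 + r)
F = 1 (F = 0 + 1 = 1)
Y + u(c, 16)*F = -48 + (3 - 13)*1 = -48 - 10*1 = -48 - 10 = -58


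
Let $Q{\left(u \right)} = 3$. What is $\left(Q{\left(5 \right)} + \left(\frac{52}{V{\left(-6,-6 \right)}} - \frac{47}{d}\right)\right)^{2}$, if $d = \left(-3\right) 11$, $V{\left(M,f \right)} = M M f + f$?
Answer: $\frac{26173456}{1490841} \approx 17.556$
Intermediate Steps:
$V{\left(M,f \right)} = f + f M^{2}$ ($V{\left(M,f \right)} = M^{2} f + f = f M^{2} + f = f + f M^{2}$)
$d = -33$
$\left(Q{\left(5 \right)} + \left(\frac{52}{V{\left(-6,-6 \right)}} - \frac{47}{d}\right)\right)^{2} = \left(3 + \left(\frac{52}{\left(-6\right) \left(1 + \left(-6\right)^{2}\right)} - \frac{47}{-33}\right)\right)^{2} = \left(3 + \left(\frac{52}{\left(-6\right) \left(1 + 36\right)} - - \frac{47}{33}\right)\right)^{2} = \left(3 + \left(\frac{52}{\left(-6\right) 37} + \frac{47}{33}\right)\right)^{2} = \left(3 + \left(\frac{52}{-222} + \frac{47}{33}\right)\right)^{2} = \left(3 + \left(52 \left(- \frac{1}{222}\right) + \frac{47}{33}\right)\right)^{2} = \left(3 + \left(- \frac{26}{111} + \frac{47}{33}\right)\right)^{2} = \left(3 + \frac{1453}{1221}\right)^{2} = \left(\frac{5116}{1221}\right)^{2} = \frac{26173456}{1490841}$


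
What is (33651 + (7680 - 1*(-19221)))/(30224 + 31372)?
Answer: 58/59 ≈ 0.98305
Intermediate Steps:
(33651 + (7680 - 1*(-19221)))/(30224 + 31372) = (33651 + (7680 + 19221))/61596 = (33651 + 26901)*(1/61596) = 60552*(1/61596) = 58/59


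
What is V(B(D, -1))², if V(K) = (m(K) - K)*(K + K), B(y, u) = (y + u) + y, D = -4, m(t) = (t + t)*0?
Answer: 26244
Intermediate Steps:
m(t) = 0 (m(t) = (2*t)*0 = 0)
B(y, u) = u + 2*y (B(y, u) = (u + y) + y = u + 2*y)
V(K) = -2*K² (V(K) = (0 - K)*(K + K) = (-K)*(2*K) = -2*K²)
V(B(D, -1))² = (-2*(-1 + 2*(-4))²)² = (-2*(-1 - 8)²)² = (-2*(-9)²)² = (-2*81)² = (-162)² = 26244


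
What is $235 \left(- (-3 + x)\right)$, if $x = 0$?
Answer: $705$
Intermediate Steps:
$235 \left(- (-3 + x)\right) = 235 \left(- (-3 + 0)\right) = 235 \left(\left(-1\right) \left(-3\right)\right) = 235 \cdot 3 = 705$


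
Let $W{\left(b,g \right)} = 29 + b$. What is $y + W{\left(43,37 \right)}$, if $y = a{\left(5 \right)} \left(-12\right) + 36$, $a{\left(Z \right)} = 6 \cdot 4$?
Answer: $-180$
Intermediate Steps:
$a{\left(Z \right)} = 24$
$y = -252$ ($y = 24 \left(-12\right) + 36 = -288 + 36 = -252$)
$y + W{\left(43,37 \right)} = -252 + \left(29 + 43\right) = -252 + 72 = -180$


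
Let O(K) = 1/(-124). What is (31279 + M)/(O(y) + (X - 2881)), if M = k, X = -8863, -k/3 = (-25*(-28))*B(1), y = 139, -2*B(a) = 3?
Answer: -4269196/1456257 ≈ -2.9316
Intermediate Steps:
B(a) = -3/2 (B(a) = -½*3 = -3/2)
O(K) = -1/124
k = 3150 (k = -3*(-25*(-28))*(-3)/2 = -2100*(-3)/2 = -3*(-1050) = 3150)
M = 3150
(31279 + M)/(O(y) + (X - 2881)) = (31279 + 3150)/(-1/124 + (-8863 - 2881)) = 34429/(-1/124 - 11744) = 34429/(-1456257/124) = 34429*(-124/1456257) = -4269196/1456257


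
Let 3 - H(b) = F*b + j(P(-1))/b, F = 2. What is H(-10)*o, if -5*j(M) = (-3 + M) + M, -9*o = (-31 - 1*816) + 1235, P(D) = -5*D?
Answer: -24638/25 ≈ -985.52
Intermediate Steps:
o = -388/9 (o = -((-31 - 1*816) + 1235)/9 = -((-31 - 816) + 1235)/9 = -(-847 + 1235)/9 = -1/9*388 = -388/9 ≈ -43.111)
j(M) = 3/5 - 2*M/5 (j(M) = -((-3 + M) + M)/5 = -(-3 + 2*M)/5 = 3/5 - 2*M/5)
H(b) = 3 - 2*b + 7/(5*b) (H(b) = 3 - (2*b + (3/5 - (-2)*(-1))/b) = 3 - (2*b + (3/5 - 2/5*5)/b) = 3 - (2*b + (3/5 - 2)/b) = 3 - (2*b - 7/(5*b)) = 3 + (-2*b + 7/(5*b)) = 3 - 2*b + 7/(5*b))
H(-10)*o = (3 - 2*(-10) + (7/5)/(-10))*(-388/9) = (3 + 20 + (7/5)*(-1/10))*(-388/9) = (3 + 20 - 7/50)*(-388/9) = (1143/50)*(-388/9) = -24638/25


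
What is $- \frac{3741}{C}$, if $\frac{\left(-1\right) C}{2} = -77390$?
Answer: $- \frac{3741}{154780} \approx -0.02417$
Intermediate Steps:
$C = 154780$ ($C = \left(-2\right) \left(-77390\right) = 154780$)
$- \frac{3741}{C} = - \frac{3741}{154780}$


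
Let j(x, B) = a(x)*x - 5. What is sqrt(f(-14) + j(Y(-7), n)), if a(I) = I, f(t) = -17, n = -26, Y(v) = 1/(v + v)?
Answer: 3*I*sqrt(479)/14 ≈ 4.6899*I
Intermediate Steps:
Y(v) = 1/(2*v)
j(x, B) = -5 + x**2 (j(x, B) = x*x - 5 = x**2 - 5 = -5 + x**2)
sqrt(f(-14) + j(Y(-7), n)) = sqrt(-17 + (-5 + ((1/2)/(-7))**2)) = sqrt(-17 + (-5 + ((1/2)*(-1/7))**2)) = sqrt(-17 + (-5 + (-1/14)**2)) = sqrt(-17 + (-5 + 1/196)) = sqrt(-17 - 979/196) = sqrt(-4311/196) = 3*I*sqrt(479)/14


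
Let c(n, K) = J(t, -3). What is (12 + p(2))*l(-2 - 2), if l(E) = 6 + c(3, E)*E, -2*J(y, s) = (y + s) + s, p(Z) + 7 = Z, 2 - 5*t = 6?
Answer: -266/5 ≈ -53.200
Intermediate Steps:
t = -4/5 (t = 2/5 - 1/5*6 = 2/5 - 6/5 = -4/5 ≈ -0.80000)
p(Z) = -7 + Z
J(y, s) = -s - y/2 (J(y, s) = -((y + s) + s)/2 = -((s + y) + s)/2 = -(y + 2*s)/2 = -s - y/2)
c(n, K) = 17/5 (c(n, K) = -1*(-3) - 1/2*(-4/5) = 3 + 2/5 = 17/5)
l(E) = 6 + 17*E/5
(12 + p(2))*l(-2 - 2) = (12 + (-7 + 2))*(6 + 17*(-2 - 2)/5) = (12 - 5)*(6 + (17/5)*(-4)) = 7*(6 - 68/5) = 7*(-38/5) = -266/5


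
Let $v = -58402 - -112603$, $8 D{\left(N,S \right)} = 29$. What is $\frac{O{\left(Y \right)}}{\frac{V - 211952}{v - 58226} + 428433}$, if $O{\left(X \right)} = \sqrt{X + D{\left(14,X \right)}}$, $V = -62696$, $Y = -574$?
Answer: $\frac{156975 i \sqrt{6}}{6898869892} \approx 5.5735 \cdot 10^{-5} i$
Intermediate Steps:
$D{\left(N,S \right)} = \frac{29}{8}$ ($D{\left(N,S \right)} = \frac{1}{8} \cdot 29 = \frac{29}{8}$)
$v = 54201$ ($v = -58402 + 112603 = 54201$)
$O{\left(X \right)} = \sqrt{\frac{29}{8} + X}$ ($O{\left(X \right)} = \sqrt{X + \frac{29}{8}} = \sqrt{\frac{29}{8} + X}$)
$\frac{O{\left(Y \right)}}{\frac{V - 211952}{v - 58226} + 428433} = \frac{\frac{1}{4} \sqrt{58 + 16 \left(-574\right)}}{\frac{-62696 - 211952}{54201 - 58226} + 428433} = \frac{\frac{1}{4} \sqrt{58 - 9184}}{- \frac{274648}{-4025} + 428433} = \frac{\frac{1}{4} \sqrt{-9126}}{\left(-274648\right) \left(- \frac{1}{4025}\right) + 428433} = \frac{\frac{1}{4} \cdot 39 i \sqrt{6}}{\frac{274648}{4025} + 428433} = \frac{\frac{39}{4} i \sqrt{6}}{\frac{1724717473}{4025}} = \frac{39 i \sqrt{6}}{4} \cdot \frac{4025}{1724717473} = \frac{156975 i \sqrt{6}}{6898869892}$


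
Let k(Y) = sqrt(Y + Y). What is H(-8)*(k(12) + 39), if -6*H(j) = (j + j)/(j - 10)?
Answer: -52/9 - 8*sqrt(6)/27 ≈ -6.5036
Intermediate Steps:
k(Y) = sqrt(2)*sqrt(Y) (k(Y) = sqrt(2*Y) = sqrt(2)*sqrt(Y))
H(j) = -j/(3*(-10 + j)) (H(j) = -(j + j)/(6*(j - 10)) = -2*j/(6*(-10 + j)) = -j/(3*(-10 + j)))
H(-8)*(k(12) + 39) = (-1*(-8)/(-30 + 3*(-8)))*(sqrt(2)*sqrt(12) + 39) = (-1*(-8)/(-30 - 24))*(sqrt(2)*(2*sqrt(3)) + 39) = (-1*(-8)/(-54))*(2*sqrt(6) + 39) = (-1*(-8)*(-1/54))*(39 + 2*sqrt(6)) = -4*(39 + 2*sqrt(6))/27 = -52/9 - 8*sqrt(6)/27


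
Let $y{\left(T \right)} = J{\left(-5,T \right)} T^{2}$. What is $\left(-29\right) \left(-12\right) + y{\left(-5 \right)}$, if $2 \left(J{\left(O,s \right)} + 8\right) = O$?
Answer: $\frac{171}{2} \approx 85.5$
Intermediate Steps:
$J{\left(O,s \right)} = -8 + \frac{O}{2}$
$y{\left(T \right)} = - \frac{21 T^{2}}{2}$ ($y{\left(T \right)} = \left(-8 + \frac{1}{2} \left(-5\right)\right) T^{2} = \left(-8 - \frac{5}{2}\right) T^{2} = - \frac{21 T^{2}}{2}$)
$\left(-29\right) \left(-12\right) + y{\left(-5 \right)} = \left(-29\right) \left(-12\right) - \frac{21 \left(-5\right)^{2}}{2} = 348 - \frac{525}{2} = \frac{171}{2}$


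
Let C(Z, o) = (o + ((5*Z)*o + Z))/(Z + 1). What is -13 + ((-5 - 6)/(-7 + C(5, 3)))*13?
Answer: -1391/41 ≈ -33.927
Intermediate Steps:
C(Z, o) = (Z + o + 5*Z*o)/(1 + Z) (C(Z, o) = (o + (5*Z*o + Z))/(1 + Z) = (o + (Z + 5*Z*o))/(1 + Z) = (Z + o + 5*Z*o)/(1 + Z))
-13 + ((-5 - 6)/(-7 + C(5, 3)))*13 = -13 + ((-5 - 6)/(-7 + (5 + 3 + 5*5*3)/(1 + 5)))*13 = -13 - 11/(-7 + (5 + 3 + 75)/6)*13 = -13 - 11/(-7 + (⅙)*83)*13 = -13 - 11/(-7 + 83/6)*13 = -13 - 11/41/6*13 = -13 - 11*6/41*13 = -13 - 66/41*13 = -13 - 858/41 = -1391/41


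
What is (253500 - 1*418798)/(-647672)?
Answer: 82649/323836 ≈ 0.25522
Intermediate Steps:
(253500 - 1*418798)/(-647672) = (253500 - 418798)*(-1/647672) = -165298*(-1/647672) = 82649/323836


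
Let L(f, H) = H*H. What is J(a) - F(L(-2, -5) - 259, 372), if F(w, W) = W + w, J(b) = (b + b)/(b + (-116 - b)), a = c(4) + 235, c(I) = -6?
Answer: -8233/58 ≈ -141.95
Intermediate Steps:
a = 229 (a = -6 + 235 = 229)
L(f, H) = H²
J(b) = -b/58 (J(b) = (2*b)/(-116) = (2*b)*(-1/116) = -b/58)
J(a) - F(L(-2, -5) - 259, 372) = -1/58*229 - (372 + ((-5)² - 259)) = -229/58 - (372 + (25 - 259)) = -229/58 - (372 - 234) = -229/58 - 1*138 = -229/58 - 138 = -8233/58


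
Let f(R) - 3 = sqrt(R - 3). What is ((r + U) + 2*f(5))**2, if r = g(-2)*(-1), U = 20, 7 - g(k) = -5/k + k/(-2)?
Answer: 2057/4 + 90*sqrt(2) ≈ 641.53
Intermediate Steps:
g(k) = 7 + k/2 + 5/k (g(k) = 7 - (-5/k + k/(-2)) = 7 - (-5/k + k*(-1/2)) = 7 - (-5/k - k/2) = 7 + (k/2 + 5/k) = 7 + k/2 + 5/k)
f(R) = 3 + sqrt(-3 + R) (f(R) = 3 + sqrt(R - 3) = 3 + sqrt(-3 + R))
r = -7/2 (r = (7 + (1/2)*(-2) + 5/(-2))*(-1) = (7 - 1 + 5*(-1/2))*(-1) = (7 - 1 - 5/2)*(-1) = (7/2)*(-1) = -7/2 ≈ -3.5000)
((r + U) + 2*f(5))**2 = ((-7/2 + 20) + 2*(3 + sqrt(-3 + 5)))**2 = (33/2 + 2*(3 + sqrt(2)))**2 = (33/2 + (6 + 2*sqrt(2)))**2 = (45/2 + 2*sqrt(2))**2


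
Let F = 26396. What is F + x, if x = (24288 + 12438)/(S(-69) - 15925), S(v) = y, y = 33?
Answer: 209724253/7946 ≈ 26394.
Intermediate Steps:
S(v) = 33
x = -18363/7946 (x = (24288 + 12438)/(33 - 15925) = 36726/(-15892) = 36726*(-1/15892) = -18363/7946 ≈ -2.3110)
F + x = 26396 - 18363/7946 = 209724253/7946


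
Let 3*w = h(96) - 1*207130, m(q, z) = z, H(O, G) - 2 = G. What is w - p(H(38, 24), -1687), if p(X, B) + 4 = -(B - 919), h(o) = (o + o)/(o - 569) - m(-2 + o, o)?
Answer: -101710328/1419 ≈ -71678.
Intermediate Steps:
H(O, G) = 2 + G
h(o) = -o + 2*o/(-569 + o) (h(o) = (o + o)/(o - 569) - o = (2*o)/(-569 + o) - o = 2*o/(-569 + o) - o = -o + 2*o/(-569 + o))
w = -98018090/1419 (w = (96*(571 - 1*96)/(-569 + 96) - 1*207130)/3 = (96*(571 - 96)/(-473) - 207130)/3 = (96*(-1/473)*475 - 207130)/3 = (-45600/473 - 207130)/3 = (⅓)*(-98018090/473) = -98018090/1419 ≈ -69076.)
p(X, B) = 915 - B (p(X, B) = -4 - (B - 919) = -4 - (-919 + B) = -4 + (919 - B) = 915 - B)
w - p(H(38, 24), -1687) = -98018090/1419 - (915 - 1*(-1687)) = -98018090/1419 - (915 + 1687) = -98018090/1419 - 1*2602 = -98018090/1419 - 2602 = -101710328/1419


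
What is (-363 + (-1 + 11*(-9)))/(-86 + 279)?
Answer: -463/193 ≈ -2.3990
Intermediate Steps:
(-363 + (-1 + 11*(-9)))/(-86 + 279) = (-363 + (-1 - 99))/193 = (-363 - 100)*(1/193) = -463*1/193 = -463/193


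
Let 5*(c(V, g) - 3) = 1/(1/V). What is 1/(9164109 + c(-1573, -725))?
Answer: 5/45818987 ≈ 1.0913e-7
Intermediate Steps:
c(V, g) = 3 + V/5 (c(V, g) = 3 + 1/(5*(1/V)) = 3 + V/5)
1/(9164109 + c(-1573, -725)) = 1/(9164109 + (3 + (⅕)*(-1573))) = 1/(9164109 + (3 - 1573/5)) = 1/(9164109 - 1558/5) = 1/(45818987/5) = 5/45818987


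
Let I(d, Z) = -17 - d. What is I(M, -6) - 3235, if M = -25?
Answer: -3227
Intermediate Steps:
I(M, -6) - 3235 = (-17 - 1*(-25)) - 3235 = (-17 + 25) - 3235 = 8 - 3235 = -3227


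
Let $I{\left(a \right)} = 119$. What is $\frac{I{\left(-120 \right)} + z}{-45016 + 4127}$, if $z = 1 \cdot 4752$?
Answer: $- \frac{4871}{40889} \approx -0.11913$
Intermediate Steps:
$z = 4752$
$\frac{I{\left(-120 \right)} + z}{-45016 + 4127} = \frac{119 + 4752}{-45016 + 4127} = \frac{4871}{-40889} = 4871 \left(- \frac{1}{40889}\right) = - \frac{4871}{40889}$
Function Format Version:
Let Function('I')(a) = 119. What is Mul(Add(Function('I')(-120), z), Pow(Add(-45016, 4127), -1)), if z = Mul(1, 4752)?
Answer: Rational(-4871, 40889) ≈ -0.11913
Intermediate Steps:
z = 4752
Mul(Add(Function('I')(-120), z), Pow(Add(-45016, 4127), -1)) = Mul(Add(119, 4752), Pow(Add(-45016, 4127), -1)) = Mul(4871, Pow(-40889, -1)) = Mul(4871, Rational(-1, 40889)) = Rational(-4871, 40889)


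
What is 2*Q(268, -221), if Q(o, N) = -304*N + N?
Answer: 133926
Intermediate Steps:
Q(o, N) = -303*N
2*Q(268, -221) = 2*(-303*(-221)) = 2*66963 = 133926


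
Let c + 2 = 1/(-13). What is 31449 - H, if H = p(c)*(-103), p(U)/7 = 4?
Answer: 34333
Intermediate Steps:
c = -27/13 (c = -2 + 1/(-13) = -2 - 1/13 = -27/13 ≈ -2.0769)
p(U) = 28 (p(U) = 7*4 = 28)
H = -2884 (H = 28*(-103) = -2884)
31449 - H = 31449 - 1*(-2884) = 31449 + 2884 = 34333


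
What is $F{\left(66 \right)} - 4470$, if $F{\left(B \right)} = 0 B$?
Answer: $-4470$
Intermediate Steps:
$F{\left(B \right)} = 0$
$F{\left(66 \right)} - 4470 = 0 - 4470 = -4470$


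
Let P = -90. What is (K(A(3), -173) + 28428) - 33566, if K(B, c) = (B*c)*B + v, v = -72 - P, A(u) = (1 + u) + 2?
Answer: -11348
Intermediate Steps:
A(u) = 3 + u
v = 18 (v = -72 - 1*(-90) = -72 + 90 = 18)
K(B, c) = 18 + c*B² (K(B, c) = (B*c)*B + 18 = c*B² + 18 = 18 + c*B²)
(K(A(3), -173) + 28428) - 33566 = ((18 - 173*(3 + 3)²) + 28428) - 33566 = ((18 - 173*6²) + 28428) - 33566 = ((18 - 173*36) + 28428) - 33566 = ((18 - 6228) + 28428) - 33566 = (-6210 + 28428) - 33566 = 22218 - 33566 = -11348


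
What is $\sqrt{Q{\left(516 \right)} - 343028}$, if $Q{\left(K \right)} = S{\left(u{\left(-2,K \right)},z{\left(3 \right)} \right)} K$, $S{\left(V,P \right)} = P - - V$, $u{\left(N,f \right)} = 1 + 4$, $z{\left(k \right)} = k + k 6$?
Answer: $2 i \sqrt{82403} \approx 574.12 i$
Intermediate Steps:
$z{\left(k \right)} = 7 k$ ($z{\left(k \right)} = k + 6 k = 7 k$)
$u{\left(N,f \right)} = 5$
$S{\left(V,P \right)} = P + V$
$Q{\left(K \right)} = 26 K$ ($Q{\left(K \right)} = \left(7 \cdot 3 + 5\right) K = \left(21 + 5\right) K = 26 K$)
$\sqrt{Q{\left(516 \right)} - 343028} = \sqrt{26 \cdot 516 - 343028} = \sqrt{13416 - 343028} = \sqrt{-329612} = 2 i \sqrt{82403}$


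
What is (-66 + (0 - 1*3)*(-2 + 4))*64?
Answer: -4608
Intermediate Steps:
(-66 + (0 - 1*3)*(-2 + 4))*64 = (-66 + (0 - 3)*2)*64 = (-66 - 3*2)*64 = (-66 - 6)*64 = -72*64 = -4608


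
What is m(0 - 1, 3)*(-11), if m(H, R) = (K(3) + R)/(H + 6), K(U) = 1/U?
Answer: -22/3 ≈ -7.3333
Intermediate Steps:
m(H, R) = (⅓ + R)/(6 + H) (m(H, R) = (1/3 + R)/(H + 6) = (⅓ + R)/(6 + H))
m(0 - 1, 3)*(-11) = ((⅓ + 3)/(6 + (0 - 1)))*(-11) = ((10/3)/(6 - 1))*(-11) = ((10/3)/5)*(-11) = ((⅕)*(10/3))*(-11) = (⅔)*(-11) = -22/3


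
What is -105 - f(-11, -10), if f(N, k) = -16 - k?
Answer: -99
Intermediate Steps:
-105 - f(-11, -10) = -105 - (-16 - 1*(-10)) = -105 - (-16 + 10) = -105 - 1*(-6) = -105 + 6 = -99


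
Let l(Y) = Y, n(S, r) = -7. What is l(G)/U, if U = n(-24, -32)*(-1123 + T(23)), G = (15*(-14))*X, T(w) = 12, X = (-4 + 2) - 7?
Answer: 270/1111 ≈ 0.24302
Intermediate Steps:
X = -9 (X = -2 - 7 = -9)
G = 1890 (G = (15*(-14))*(-9) = -210*(-9) = 1890)
U = 7777 (U = -7*(-1123 + 12) = -7*(-1111) = 7777)
l(G)/U = 1890/7777 = 1890*(1/7777) = 270/1111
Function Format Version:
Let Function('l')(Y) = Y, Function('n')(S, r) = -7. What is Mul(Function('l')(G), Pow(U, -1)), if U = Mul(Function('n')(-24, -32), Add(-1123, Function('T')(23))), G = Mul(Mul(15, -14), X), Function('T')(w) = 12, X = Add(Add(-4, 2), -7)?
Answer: Rational(270, 1111) ≈ 0.24302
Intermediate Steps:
X = -9 (X = Add(-2, -7) = -9)
G = 1890 (G = Mul(Mul(15, -14), -9) = Mul(-210, -9) = 1890)
U = 7777 (U = Mul(-7, Add(-1123, 12)) = Mul(-7, -1111) = 7777)
Mul(Function('l')(G), Pow(U, -1)) = Mul(1890, Pow(7777, -1)) = Mul(1890, Rational(1, 7777)) = Rational(270, 1111)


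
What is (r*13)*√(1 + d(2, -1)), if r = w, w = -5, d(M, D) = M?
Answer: -65*√3 ≈ -112.58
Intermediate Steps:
r = -5
(r*13)*√(1 + d(2, -1)) = (-5*13)*√(1 + 2) = -65*√3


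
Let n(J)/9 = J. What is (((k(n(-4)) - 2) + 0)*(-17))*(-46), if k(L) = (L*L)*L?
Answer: -36486556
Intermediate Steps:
n(J) = 9*J
k(L) = L**3 (k(L) = L**2*L = L**3)
(((k(n(-4)) - 2) + 0)*(-17))*(-46) = ((((9*(-4))**3 - 2) + 0)*(-17))*(-46) = ((((-36)**3 - 2) + 0)*(-17))*(-46) = (((-46656 - 2) + 0)*(-17))*(-46) = ((-46658 + 0)*(-17))*(-46) = -46658*(-17)*(-46) = 793186*(-46) = -36486556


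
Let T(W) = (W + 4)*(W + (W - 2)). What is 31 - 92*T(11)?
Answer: -27569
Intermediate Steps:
T(W) = (-2 + 2*W)*(4 + W) (T(W) = (4 + W)*(W + (-2 + W)) = (4 + W)*(-2 + 2*W) = (-2 + 2*W)*(4 + W))
31 - 92*T(11) = 31 - 92*(-8 + 2*11² + 6*11) = 31 - 92*(-8 + 2*121 + 66) = 31 - 92*(-8 + 242 + 66) = 31 - 92*300 = 31 - 27600 = -27569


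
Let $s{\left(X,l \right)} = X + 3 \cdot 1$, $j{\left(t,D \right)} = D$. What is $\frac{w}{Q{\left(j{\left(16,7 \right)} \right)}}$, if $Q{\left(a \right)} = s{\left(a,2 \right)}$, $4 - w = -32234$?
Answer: $\frac{16119}{5} \approx 3223.8$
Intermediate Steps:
$s{\left(X,l \right)} = 3 + X$ ($s{\left(X,l \right)} = X + 3 = 3 + X$)
$w = 32238$ ($w = 4 - -32234 = 4 + 32234 = 32238$)
$Q{\left(a \right)} = 3 + a$
$\frac{w}{Q{\left(j{\left(16,7 \right)} \right)}} = \frac{32238}{3 + 7} = \frac{32238}{10} = 32238 \cdot \frac{1}{10} = \frac{16119}{5}$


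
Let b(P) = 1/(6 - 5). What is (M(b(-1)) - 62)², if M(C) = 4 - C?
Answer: 3481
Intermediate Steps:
b(P) = 1 (b(P) = 1/1 = 1)
(M(b(-1)) - 62)² = ((4 - 1*1) - 62)² = ((4 - 1) - 62)² = (3 - 62)² = (-59)² = 3481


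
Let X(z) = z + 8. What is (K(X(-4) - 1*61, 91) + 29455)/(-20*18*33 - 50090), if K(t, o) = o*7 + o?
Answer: -30183/61970 ≈ -0.48706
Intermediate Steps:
X(z) = 8 + z
K(t, o) = 8*o (K(t, o) = 7*o + o = 8*o)
(K(X(-4) - 1*61, 91) + 29455)/(-20*18*33 - 50090) = (8*91 + 29455)/(-20*18*33 - 50090) = (728 + 29455)/(-360*33 - 50090) = 30183/(-11880 - 50090) = 30183/(-61970) = 30183*(-1/61970) = -30183/61970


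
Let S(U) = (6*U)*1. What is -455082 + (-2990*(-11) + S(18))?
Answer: -422084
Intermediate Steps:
S(U) = 6*U
-455082 + (-2990*(-11) + S(18)) = -455082 + (-2990*(-11) + 6*18) = -455082 + (-230*(-143) + 108) = -455082 + (32890 + 108) = -455082 + 32998 = -422084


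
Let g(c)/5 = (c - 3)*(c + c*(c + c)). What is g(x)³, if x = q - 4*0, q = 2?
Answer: -125000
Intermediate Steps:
x = 2 (x = 2 - 4*0 = 2 + 0 = 2)
g(c) = 5*(-3 + c)*(c + 2*c²) (g(c) = 5*((c - 3)*(c + c*(c + c))) = 5*((-3 + c)*(c + c*(2*c))) = 5*((-3 + c)*(c + 2*c²)) = 5*(-3 + c)*(c + 2*c²))
g(x)³ = (5*2*(-3 - 5*2 + 2*2²))³ = (5*2*(-3 - 10 + 2*4))³ = (5*2*(-3 - 10 + 8))³ = (5*2*(-5))³ = (-50)³ = -125000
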